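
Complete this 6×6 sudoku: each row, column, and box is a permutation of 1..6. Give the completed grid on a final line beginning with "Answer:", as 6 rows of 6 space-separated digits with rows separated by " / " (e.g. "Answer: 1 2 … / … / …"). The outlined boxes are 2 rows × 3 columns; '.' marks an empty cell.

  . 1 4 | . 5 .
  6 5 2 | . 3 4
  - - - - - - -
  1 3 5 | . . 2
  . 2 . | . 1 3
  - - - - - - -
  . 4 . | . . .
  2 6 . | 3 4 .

Step 1. [r4c4∈{4,5,6}] in row 4, 5 fits only at r4c4. So r4c4=5.
Step 2. [r5c3∈{1,3}] in col 3, 3 fits only at r5c3, so r5c3=3.
Step 3. [r3c5∈{6}] nothing but 6 survives at r3c5. So r3c5=6.
Step 4. [r6c6∈{1,5}] 5 has one home in row 6: r6c6, so r6c6=5.
Step 5. [r1c4∈{2,6}] row 1 places 2 nowhere but r1c4 ⇒ r1c4=2.
Step 6. [r5c4∈{1,6}] in col 4, 6 fits only at r5c4 ⇒ r5c4=6.
Step 7. [r2c4∈{1}] nothing but 1 survives at r2c4. So r2c4=1.
Step 8. [r6c3∈{1}] r6c3's peers cover all but 1. So r6c3=1.
Step 9. [r3c4∈{4}] r3c4's peers cover all but 4, so r3c4=4.
Step 10. [r1c6∈{6}] only 6 remains possible at r1c6, so r1c6=6.
Step 11. [r5c5∈{2}] only 2 remains possible at r5c5 ⇒ r5c5=2.
Step 12. [r5c1∈{5}] r5c1 has the single candidate 5, so r5c1=5.
Step 13. [r1c1∈{3}] only 3 remains possible at r1c1, so r1c1=3.
Step 14. [r4c1∈{4}] r4c1 is down to just 4 ⇒ r4c1=4.
Step 15. [r4c3∈{6}] only 6 remains possible at r4c3, so r4c3=6.
Step 16. [r5c6∈{1}] r5c6's peers cover all but 1, so r5c6=1.

Answer: 3 1 4 2 5 6 / 6 5 2 1 3 4 / 1 3 5 4 6 2 / 4 2 6 5 1 3 / 5 4 3 6 2 1 / 2 6 1 3 4 5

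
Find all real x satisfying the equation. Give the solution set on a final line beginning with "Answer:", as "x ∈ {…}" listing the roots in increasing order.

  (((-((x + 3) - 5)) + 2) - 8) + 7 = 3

Step 1. [(((-((x + 3) - 5)) + 2) - 8) + 7 = 3] peel the +7: subtract 7 from each side. So sub: ((-((x + 3) - 5)) + 2) - 8 = -4.
Step 2. [((-((x + 3) - 5)) + 2) - 8 = -4] 8 comes off first (add 8), so sub: (-((x + 3) - 5)) + 2 = 4.
Step 3. [(-((x + 3) - 5)) + 2 = 4] peel the +2: subtract 2 from each side, so sub: -((x + 3) - 5) = 2.
Step 4. [-((x + 3) - 5) = 2] flip signs both sides. So neg: (x + 3) - 5 = -2.
Step 5. [(x + 3) - 5 = -2] the outer -5 inverts by adding 5, so sub: x + 3 = 3.
Step 6. [x + 3 = 3] subtract 3: x sits inside (… + 3), so sub: x = 0.

Answer: x ∈ {0}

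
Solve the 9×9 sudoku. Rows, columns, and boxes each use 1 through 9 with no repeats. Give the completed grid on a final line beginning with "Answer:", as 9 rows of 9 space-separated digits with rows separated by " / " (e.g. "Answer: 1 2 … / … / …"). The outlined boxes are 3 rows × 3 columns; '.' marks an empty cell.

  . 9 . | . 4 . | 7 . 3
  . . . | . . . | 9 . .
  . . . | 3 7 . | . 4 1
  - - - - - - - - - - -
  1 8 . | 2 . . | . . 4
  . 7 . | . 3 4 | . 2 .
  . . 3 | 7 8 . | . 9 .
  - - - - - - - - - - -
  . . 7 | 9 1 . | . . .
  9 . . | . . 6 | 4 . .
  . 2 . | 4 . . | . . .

Step 1. [r9c5∈{5}] r9c5's peers cover all but 5 ⇒ r9c5=5.
Step 2. [r2c3∈{1,2,4,5,6,8}] 4 has one home in col 3: r2c3. So r2c3=4.
Step 3. [r8c4∈{8}] r8c4 is down to just 8, so r8c4=8.
Step 4. [r6c1∈{2,4,5,6}] 2 has one home in row 6: r6c1, so r6c1=2.
Step 5. [r4c8∈{3,5,6,7}] across row 4, 7 lands solely at r4c8 ⇒ r4c8=7.
Step 6. [r7c1∈{3,4,5,6,8}] in col 1, 4 fits only at r7c1. So r7c1=4.
Step 7. [r2c1∈{3,5,6,7,8}] row 2 places 7 nowhere but r2c1. So r2c1=7.
Step 8. [r9c1∈{3,6,8}] across col 1, 3 lands solely at r9c1 ⇒ r9c1=3.
Step 9. [r9c3∈{1,6,8}] across box 7, 8 lands solely at r9c3, so r9c3=8.
Step 10. [r7c2∈{5,6}] r7c2 is the only open cell in box 7 admitting 6. So r7c2=6.
Step 11. [r3c2∈{5}] nothing but 5 survives at r3c2 ⇒ r3c2=5.
Step 12. [r5c1∈{5,6}] col 1 places 5 nowhere but r5c1 ⇒ r5c1=5.
Step 13. [r8c8∈{1,3,5}] r8c8 is the only open cell in row 8 admitting 3, so r8c8=3.
Step 14. [r8c5∈{2}] r8c5's peers cover all but 2, so r8c5=2.
Step 15. [r2c5∈{6}] r2c5 is down to just 6, so r2c5=6.
Step 16. [r5c4∈{1,6}] in col 4, 6 fits only at r5c4. So r5c4=6.
Step 17. [r6c6∈{1,5}] 1 has one home in box 5: r6c6, so r6c6=1.
Step 18. [r4c3∈{6,9}] across box 4, 6 lands solely at r4c3 ⇒ r4c3=6.
Step 19. [r4c6∈{5,9}] in box 5, 5 fits only at r4c6 ⇒ r4c6=5.
Step 20. [r5c9∈{8}] r5c9 has the single candidate 8 ⇒ r5c9=8.
Step 21. [r3c3∈{2}] only 2 remains possible at r3c3. So r3c3=2.
Step 22. [r2c9∈{2,5}] across box 3, 2 lands solely at r2c9 ⇒ r2c9=2.
Step 23. [r7c9∈{5}] r7c9 has the single candidate 5. So r7c9=5.
Step 24. [r2c6∈{8}] r2c6 has the single candidate 8 ⇒ r2c6=8.
Step 25. [r1c3∈{1}] r1c3 is down to just 1. So r1c3=1.
Step 26. [r6c9∈{6}] r6c9 has the single candidate 6. So r6c9=6.
Step 27. [r1c4∈{5}] nothing but 5 survives at r1c4 ⇒ r1c4=5.
Step 28. [r9c8∈{1,6}] 1 has one home in col 8: r9c8. So r9c8=1.
Step 29. [r1c8∈{6,8}] r1c8 is the only open cell in col 8 admitting 6 ⇒ r1c8=6.
Step 30. [r3c7∈{8}] r3c7 has the single candidate 8, so r3c7=8.
Step 31. [r8c9∈{7}] nothing but 7 survives at r8c9. So r8c9=7.
Step 32. [r7c7∈{2}] r7c7 has the single candidate 2 ⇒ r7c7=2.
Step 33. [r9c7∈{6}] r9c7's peers cover all but 6, so r9c7=6.
Step 34. [r4c5∈{9}] only 9 remains possible at r4c5, so r4c5=9.
Step 35. [r2c4∈{1}] r2c4's peers cover all but 1. So r2c4=1.
Step 36. [r2c2∈{3}] r2c2 has the single candidate 3. So r2c2=3.
Step 37. [r5c7∈{1}] r5c7 is down to just 1, so r5c7=1.
Step 38. [r6c2∈{4}] nothing but 4 survives at r6c2 ⇒ r6c2=4.
Step 39. [r4c7∈{3}] only 3 remains possible at r4c7. So r4c7=3.
Step 40. [r1c6∈{2}] r1c6 is down to just 2, so r1c6=2.
Step 41. [r8c2∈{1}] r8c2's peers cover all but 1. So r8c2=1.
Step 42. [r2c8∈{5}] only 5 remains possible at r2c8. So r2c8=5.
Step 43. [r6c7∈{5}] r6c7 is down to just 5 ⇒ r6c7=5.
Step 44. [r5c3∈{9}] r5c3 has the single candidate 9, so r5c3=9.
Step 45. [r7c8∈{8}] r7c8 is down to just 8 ⇒ r7c8=8.
Step 46. [r3c1∈{6}] r3c1 has the single candidate 6, so r3c1=6.
Step 47. [r1c1∈{8}] r1c1 is down to just 8 ⇒ r1c1=8.
Step 48. [r3c6∈{9}] only 9 remains possible at r3c6 ⇒ r3c6=9.
Step 49. [r9c6∈{7}] r9c6 has the single candidate 7. So r9c6=7.
Step 50. [r9c9∈{9}] nothing but 9 survives at r9c9. So r9c9=9.
Step 51. [r8c3∈{5}] r8c3 is down to just 5. So r8c3=5.
Step 52. [r7c6∈{3}] r7c6's peers cover all but 3 ⇒ r7c6=3.

Answer: 8 9 1 5 4 2 7 6 3 / 7 3 4 1 6 8 9 5 2 / 6 5 2 3 7 9 8 4 1 / 1 8 6 2 9 5 3 7 4 / 5 7 9 6 3 4 1 2 8 / 2 4 3 7 8 1 5 9 6 / 4 6 7 9 1 3 2 8 5 / 9 1 5 8 2 6 4 3 7 / 3 2 8 4 5 7 6 1 9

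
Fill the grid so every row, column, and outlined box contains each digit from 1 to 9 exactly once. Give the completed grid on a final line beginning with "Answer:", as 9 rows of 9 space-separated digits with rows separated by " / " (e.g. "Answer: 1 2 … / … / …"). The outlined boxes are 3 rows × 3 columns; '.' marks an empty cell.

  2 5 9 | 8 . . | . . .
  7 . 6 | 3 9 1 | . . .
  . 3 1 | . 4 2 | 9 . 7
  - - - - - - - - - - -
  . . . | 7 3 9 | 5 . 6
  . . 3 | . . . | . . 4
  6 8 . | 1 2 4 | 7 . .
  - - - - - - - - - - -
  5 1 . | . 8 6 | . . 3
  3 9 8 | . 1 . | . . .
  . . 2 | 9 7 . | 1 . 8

Step 1. [r4c8∈{1,2,8}] row 4 places 8 nowhere but r4c8. So r4c8=8.
Step 2. [r5c7∈{2}] r5c7 has the single candidate 2. So r5c7=2.
Step 3. [r7c7∈{4}] r7c7 is down to just 4, so r7c7=4.
Step 4. [r8c6∈{5}] r8c6 has the single candidate 5, so r8c6=5.
Step 5. [r7c8∈{2,7,9}] 9 has one home in row 7: r7c8 ⇒ r7c8=9.
Step 6. [r1c8∈{1,3,4,6}] across row 1, 4 lands solely at r1c8. So r1c8=4.
Step 7. [r8c7∈{6}] r8c7's peers cover all but 6. So r8c7=6.
Step 8. [r8c9∈{2}] only 2 remains possible at r8c9. So r8c9=2.
Step 9. [r3c4∈{5,6}] in box 2, 5 fits only at r3c4. So r3c4=5.
Step 10. [r4c3∈{4}] r4c3 is down to just 4 ⇒ r4c3=4.
Step 11. [r9c2∈{4,6}] r9c2 is the only open cell in row 9 admitting 6, so r9c2=6.
Step 12. [r9c8∈{5}] r9c8 has the single candidate 5, so r9c8=5.
Step 13. [r5c4∈{6}] only 6 remains possible at r5c4, so r5c4=6.
Step 14. [r5c8∈{1}] r5c8's peers cover all but 1, so r5c8=1.
Step 15. [r6c9∈{9}] r6c9 is down to just 9 ⇒ r6c9=9.
Step 16. [r8c8∈{7}] r8c8 has the single candidate 7. So r8c8=7.
Step 17. [r9c1∈{4}] only 4 remains possible at r9c1 ⇒ r9c1=4.
Step 18. [r2c8∈{2}] r2c8's peers cover all but 2. So r2c8=2.
Step 19. [r3c1∈{8}] nothing but 8 survives at r3c1 ⇒ r3c1=8.
Step 20. [r2c7∈{8}] r2c7's peers cover all but 8. So r2c7=8.
Step 21. [r7c3∈{7}] nothing but 7 survives at r7c3 ⇒ r7c3=7.
Step 22. [r4c2∈{2}] r4c2 is down to just 2, so r4c2=2.
Step 23. [r1c5∈{6}] only 6 remains possible at r1c5 ⇒ r1c5=6.
Step 24. [r7c4∈{2}] r7c4 has the single candidate 2. So r7c4=2.
Step 25. [r1c9∈{1}] r1c9's peers cover all but 1 ⇒ r1c9=1.
Step 26. [r1c7∈{3}] r1c7's peers cover all but 3, so r1c7=3.
Step 27. [r2c9∈{5}] nothing but 5 survives at r2c9. So r2c9=5.
Step 28. [r5c2∈{7}] nothing but 7 survives at r5c2 ⇒ r5c2=7.
Step 29. [r8c4∈{4}] nothing but 4 survives at r8c4 ⇒ r8c4=4.
Step 30. [r5c1∈{9}] nothing but 9 survives at r5c1. So r5c1=9.
Step 31. [r5c6∈{8}] r5c6 has the single candidate 8 ⇒ r5c6=8.
Step 32. [r2c2∈{4}] nothing but 4 survives at r2c2, so r2c2=4.
Step 33. [r6c3∈{5}] r6c3's peers cover all but 5 ⇒ r6c3=5.
Step 34. [r4c1∈{1}] r4c1 is down to just 1 ⇒ r4c1=1.
Step 35. [r6c8∈{3}] r6c8 has the single candidate 3 ⇒ r6c8=3.
Step 36. [r1c6∈{7}] nothing but 7 survives at r1c6 ⇒ r1c6=7.
Step 37. [r5c5∈{5}] r5c5's peers cover all but 5 ⇒ r5c5=5.
Step 38. [r3c8∈{6}] only 6 remains possible at r3c8 ⇒ r3c8=6.
Step 39. [r9c6∈{3}] r9c6 has the single candidate 3, so r9c6=3.

Answer: 2 5 9 8 6 7 3 4 1 / 7 4 6 3 9 1 8 2 5 / 8 3 1 5 4 2 9 6 7 / 1 2 4 7 3 9 5 8 6 / 9 7 3 6 5 8 2 1 4 / 6 8 5 1 2 4 7 3 9 / 5 1 7 2 8 6 4 9 3 / 3 9 8 4 1 5 6 7 2 / 4 6 2 9 7 3 1 5 8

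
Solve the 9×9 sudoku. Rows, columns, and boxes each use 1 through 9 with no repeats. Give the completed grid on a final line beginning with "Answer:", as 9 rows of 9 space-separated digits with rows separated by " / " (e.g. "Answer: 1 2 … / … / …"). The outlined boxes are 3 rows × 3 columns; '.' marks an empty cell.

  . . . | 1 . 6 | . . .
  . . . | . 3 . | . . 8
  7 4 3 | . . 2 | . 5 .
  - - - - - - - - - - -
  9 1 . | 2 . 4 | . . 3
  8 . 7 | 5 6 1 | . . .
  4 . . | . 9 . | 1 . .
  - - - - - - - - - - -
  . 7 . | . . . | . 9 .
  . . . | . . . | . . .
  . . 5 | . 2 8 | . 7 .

Step 1. [r4c3∈{6}] nothing but 6 survives at r4c3 ⇒ r4c3=6.
Step 2. [r6c3∈{2}] only 2 remains possible at r6c3, so r6c3=2.
Step 3. [r3c9∈{1,6,9}] row 3 places 1 nowhere but r3c9, so r3c9=1.
Step 4. [r8c8∈{1,2,3,4,6,8}] across col 8, 1 lands solely at r8c8, so r8c8=1.
Step 5. [r3c7∈{6,9}] in row 3, 6 fits only at r3c7 ⇒ r3c7=6.
Step 6. [r4c7∈{5,7,8}] row 4 places 5 nowhere but r4c7. So r4c7=5.
Step 7. [r3c4∈{8,9}] r3c4 is the only open cell in row 3 admitting 9, so r3c4=9.
Step 8. [r9c2∈{3,6,9}] r9c2 is the only open cell in row 9 admitting 9. So r9c2=9.
Step 9. [r9c1∈{1,3,6}] across row 9, 1 lands solely at r9c1 ⇒ r9c1=1.
Step 10. [r4c5∈{7,8}] across row 4, 7 lands solely at r4c5 ⇒ r4c5=7.
Step 11. [r6c6∈{3}] only 3 remains possible at r6c6, so r6c6=3.
Step 12. [r7c6∈{5}] only 5 remains possible at r7c6 ⇒ r7c6=5.
Step 13. [r8c5∈{4}] only 4 remains possible at r8c5 ⇒ r8c5=4.
Step 14. [r8c3∈{8}] r8c3 is down to just 8 ⇒ r8c3=8.
Step 15. [r1c8∈{2,3,4}] col 8 places 3 nowhere but r1c8, so r1c8=3.
Step 16. [r7c7∈{2,3,4,8}] across row 7, 8 lands solely at r7c7 ⇒ r7c7=8.
Step 17. [r1c3∈{9}] r1c3's peers cover all but 9. So r1c3=9.
Step 18. [r2c7∈{2,4,7,9}] 9 has one home in row 2: r2c7, so r2c7=9.
Step 19. [r1c7∈{2,4,7}] col 7 places 7 nowhere but r1c7 ⇒ r1c7=7.
Step 20. [r1c9∈{2,4}] row 1 places 4 nowhere but r1c9 ⇒ r1c9=4.
Step 21. [r9c9∈{6}] r9c9 is down to just 6, so r9c9=6.
Step 22. [r7c9∈{2}] r7c9 has the single candidate 2, so r7c9=2.
Step 23. [r8c7∈{3}] r8c7 has the single candidate 3. So r8c7=3.
Step 24. [r1c2∈{2,5,8}] in col 2, 8 fits only at r1c2 ⇒ r1c2=8.
Step 25. [r1c1∈{2,5}] row 1 places 2 nowhere but r1c1, so r1c1=2.
Step 26. [r8c1∈{6}] nothing but 6 survives at r8c1 ⇒ r8c1=6.
Step 27. [r5c7∈{2,4}] r5c7 is the only open cell in col 7 admitting 2. So r5c7=2.
Step 28. [r2c6∈{7}] r2c6's peers cover all but 7 ⇒ r2c6=7.
Step 29. [r6c8∈{6,8}] r6c8 is the only open cell in row 6 admitting 6 ⇒ r6c8=6.
Step 30. [r2c2∈{5,6}] across row 2, 6 lands solely at r2c2, so r2c2=6.
Step 31. [r9c4∈{3}] r9c4's peers cover all but 3, so r9c4=3.
Step 32. [r7c1∈{3}] r7c1's peers cover all but 3, so r7c1=3.
Step 33. [r7c5∈{1}] nothing but 1 survives at r7c5. So r7c5=1.
Step 34. [r2c1∈{5}] r2c1 has the single candidate 5. So r2c1=5.
Step 35. [r8c9∈{5}] only 5 remains possible at r8c9 ⇒ r8c9=5.
Step 36. [r8c4∈{7}] nothing but 7 survives at r8c4, so r8c4=7.
Step 37. [r2c8∈{2}] only 2 remains possible at r2c8. So r2c8=2.
Step 38. [r6c2∈{5}] nothing but 5 survives at r6c2 ⇒ r6c2=5.
Step 39. [r6c9∈{7}] r6c9 is down to just 7, so r6c9=7.
Step 40. [r2c4∈{4}] nothing but 4 survives at r2c4. So r2c4=4.
Step 41. [r1c5∈{5}] r1c5 is down to just 5. So r1c5=5.
Step 42. [r4c8∈{8}] r4c8 has the single candidate 8, so r4c8=8.
Step 43. [r9c7∈{4}] r9c7's peers cover all but 4, so r9c7=4.
Step 44. [r7c3∈{4}] only 4 remains possible at r7c3, so r7c3=4.
Step 45. [r7c4∈{6}] r7c4 is down to just 6 ⇒ r7c4=6.
Step 46. [r2c3∈{1}] only 1 remains possible at r2c3. So r2c3=1.
Step 47. [r8c2∈{2}] nothing but 2 survives at r8c2. So r8c2=2.
Step 48. [r5c9∈{9}] r5c9 has the single candidate 9 ⇒ r5c9=9.
Step 49. [r5c2∈{3}] only 3 remains possible at r5c2, so r5c2=3.
Step 50. [r3c5∈{8}] nothing but 8 survives at r3c5. So r3c5=8.
Step 51. [r6c4∈{8}] r6c4 has the single candidate 8. So r6c4=8.
Step 52. [r5c8∈{4}] only 4 remains possible at r5c8 ⇒ r5c8=4.
Step 53. [r8c6∈{9}] r8c6 has the single candidate 9. So r8c6=9.

Answer: 2 8 9 1 5 6 7 3 4 / 5 6 1 4 3 7 9 2 8 / 7 4 3 9 8 2 6 5 1 / 9 1 6 2 7 4 5 8 3 / 8 3 7 5 6 1 2 4 9 / 4 5 2 8 9 3 1 6 7 / 3 7 4 6 1 5 8 9 2 / 6 2 8 7 4 9 3 1 5 / 1 9 5 3 2 8 4 7 6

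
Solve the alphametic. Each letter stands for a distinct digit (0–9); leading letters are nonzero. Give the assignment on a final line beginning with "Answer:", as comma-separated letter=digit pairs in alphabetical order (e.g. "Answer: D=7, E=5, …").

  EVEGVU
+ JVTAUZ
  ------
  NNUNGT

Step 1. [col 1: U + Z ≡ T (mod 10)] T=9 is one option consistent with column 1 (U + Z ≡ T (mod 10), carry-in 0) — take it ⇒ T=9.
Step 2. [col 1: U + Z ≡ T (mod 10)] Z=6 is one option consistent with column 1 (U + Z ≡ T (mod 10), carry-in 0) — take it ⇒ Z=6.
Step 3. [col 1: U + Z ≡ T (mod 10)] from column 1 (Z=6, T=9, carry-in 0, digits 6,9 already taken and all letters distinct): U must equal 3. So U=3.
Step 4. [col 2: V + U ≡ G (mod 10)] column 2 (V + U ≡ G (mod 10), carry-in 0) doesn't pin G yet; pick G=1 and continue ⇒ G=1.
Step 5. [col 2: V + U ≡ G (mod 10)] column 2 reads V+U+carry(0)=G with U=3, G=1; with digits 1,3,6,9 already taken and all letters distinct, the only value for V is 8 ⇒ V=8.
Step 6. [col 3: G + A ≡ N (mod 10)] several values work for A in column 3 (G + A ≡ N (mod 10), carry-in 1); try A=5. So A=5.
Step 7. [col 3: G + A ≡ N (mod 10)] column 3 reads G+A+carry(1)=N with G=1, A=5; with digits 1,3,5,6,8,9 already taken and all letters distinct, the only value for N is 7 ⇒ N=7.
Step 8. [col 4: E + T ≡ U (mod 10)] column 4: given T=9, U=3, carry-in 0, and digits 1,3,5,6,7,8,9 already taken and all letters distinct, E+T≡U (mod 10) forces E=4 ⇒ E=4.
Step 9. [col 6: E + J ≡ N (mod 10)] column 6: given E=4, N=7, carry-in 1, and digits 1,3,4,5,6,7,8,9 already taken and all letters distinct, E+J≡N (mod 10) forces J=2. So J=2.

Answer: A=5, E=4, G=1, J=2, N=7, T=9, U=3, V=8, Z=6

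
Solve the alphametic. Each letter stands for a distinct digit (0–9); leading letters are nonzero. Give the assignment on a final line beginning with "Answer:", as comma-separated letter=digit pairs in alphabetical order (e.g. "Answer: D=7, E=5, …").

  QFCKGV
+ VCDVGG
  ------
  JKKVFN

Step 1. [col 1: V + G ≡ N (mod 10)] no forcing yet in column 1 (carry-in 0); N=7 is free and consistent — try it, so N=7.
Step 2. [col 1: V + G ≡ N (mod 10)] V=3 is one option consistent with column 1 (V + G ≡ N (mod 10), carry-in 0) — take it, so V=3.
Step 3. [col 1: V + G ≡ N (mod 10)] column 1: given V=3, N=7, carry-in 0, and digits 3,7 already taken and all letters distinct, V+G≡N (mod 10) forces G=4. So G=4.
Step 4. [col 2: G + G ≡ F (mod 10)] from column 2 (G=4, carry-in 0, digits 3,4,7 already taken and all letters distinct): F must equal 8. So F=8.
Step 5. [col 3: K + V ≡ V (mod 10)] from column 3 (V=3, carry-in 0, digits 3,4,7,8 already taken and all letters distinct): K must equal 0. So K=0.
Step 6. [col 4: C + D ≡ K (mod 10)] several values work for C in column 4 (C + D ≡ K (mod 10), carry-in 0); try C=1, so C=1.
Step 7. [col 4: C + D ≡ K (mod 10)] column 4: given C=1, K=0, carry-in 0, and digits 0,1,3,4,7,8 already taken and all letters distinct, C+D≡K (mod 10) forces D=9. So D=9.
Step 8. [col 6: Q + V ≡ J (mod 10)] in column 6 we have Q+V≡J with carry-in 1; given V=3 and digits 0,1,3,4,7,8,9 already taken and all letters distinct, that pins J to 6. So J=6.
Step 9. [col 6: Q + V ≡ J (mod 10)] from column 6 (V=3, J=6, carry-in 1, digits 0,1,3,4,6,7,8,9 already taken and all letters distinct): Q must equal 2 ⇒ Q=2.

Answer: C=1, D=9, F=8, G=4, J=6, K=0, N=7, Q=2, V=3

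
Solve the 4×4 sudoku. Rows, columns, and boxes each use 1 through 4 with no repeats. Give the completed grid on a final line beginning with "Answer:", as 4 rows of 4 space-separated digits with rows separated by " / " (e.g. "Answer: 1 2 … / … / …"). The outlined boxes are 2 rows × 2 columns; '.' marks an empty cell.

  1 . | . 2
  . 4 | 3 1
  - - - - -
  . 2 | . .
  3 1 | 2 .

Step 1. [r3c1∈{4}] nothing but 4 survives at r3c1, so r3c1=4.
Step 2. [r1c3∈{4}] r1c3 has the single candidate 4. So r1c3=4.
Step 3. [r2c1∈{2}] r2c1 is down to just 2, so r2c1=2.
Step 4. [r1c2∈{3}] r1c2 has the single candidate 3. So r1c2=3.
Step 5. [r4c4∈{4}] r4c4 is down to just 4, so r4c4=4.
Step 6. [r3c3∈{1}] only 1 remains possible at r3c3. So r3c3=1.
Step 7. [r3c4∈{3}] r3c4 has the single candidate 3, so r3c4=3.

Answer: 1 3 4 2 / 2 4 3 1 / 4 2 1 3 / 3 1 2 4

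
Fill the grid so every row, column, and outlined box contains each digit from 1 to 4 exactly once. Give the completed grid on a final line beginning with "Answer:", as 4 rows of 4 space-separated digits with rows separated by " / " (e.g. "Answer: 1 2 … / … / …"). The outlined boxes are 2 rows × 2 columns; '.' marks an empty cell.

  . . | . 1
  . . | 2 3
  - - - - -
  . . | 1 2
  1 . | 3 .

Step 1. [r2c1∈{4}] only 4 remains possible at r2c1. So r2c1=4.
Step 2. [r3c1∈{3}] r3c1 has the single candidate 3. So r3c1=3.
Step 3. [r4c2∈{2,4}] 2 has one home in row 4: r4c2. So r4c2=2.
Step 4. [r2c2∈{1}] r2c2 is down to just 1, so r2c2=1.
Step 5. [r3c2∈{4}] only 4 remains possible at r3c2 ⇒ r3c2=4.
Step 6. [r1c3∈{4}] only 4 remains possible at r1c3 ⇒ r1c3=4.
Step 7. [r4c4∈{4}] nothing but 4 survives at r4c4 ⇒ r4c4=4.
Step 8. [r1c2∈{3}] r1c2 is down to just 3 ⇒ r1c2=3.
Step 9. [r1c1∈{2}] only 2 remains possible at r1c1. So r1c1=2.

Answer: 2 3 4 1 / 4 1 2 3 / 3 4 1 2 / 1 2 3 4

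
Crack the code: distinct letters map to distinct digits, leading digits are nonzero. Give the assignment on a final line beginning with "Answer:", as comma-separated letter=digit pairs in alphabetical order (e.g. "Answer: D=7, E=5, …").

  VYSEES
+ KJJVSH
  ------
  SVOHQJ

Step 1. [col 1: S + H ≡ J (mod 10)] H=7 is one option consistent with column 1 (S + H ≡ J (mod 10), carry-in 0) — take it ⇒ H=7.
Step 2. [col 1: S + H ≡ J (mod 10)] several values work for J in column 1 (S + H ≡ J (mod 10), carry-in 0); try J=3, so J=3.
Step 3. [col 1: S + H ≡ J (mod 10)] in column 1 we have S+H≡J with carry-in 0; given H=7, J=3 and digits 3,7 already taken and all letters distinct, that pins S to 6 ⇒ S=6.
Step 4. [col 2: E + S ≡ Q (mod 10)] several values work for E in column 2 (E + S ≡ Q (mod 10), carry-in 1); try E=5. So E=5.
Step 5. [col 2: E + S ≡ Q (mod 10)] from column 2 (E=5, S=6, carry-in 1, digits 3,5,6,7 already taken and all letters distinct): Q must equal 2, so Q=2.
Step 6. [col 3: E + V ≡ H (mod 10)] column 3 reads E+V+carry(1)=H with E=5, H=7; with digits 2,3,5,6,7 already taken and all letters distinct, the only value for V is 1, so V=1.
Step 7. [col 4: S + J ≡ O (mod 10)] column 4: given S=6, J=3, carry-in 0, and digits 1,2,3,5,6,7 already taken and all letters distinct, S+J≡O (mod 10) forces O=9. So O=9.
Step 8. [col 5: Y + J ≡ V (mod 10)] in column 5 we have Y+J≡V with carry-in 0; given J=3, V=1 and digits 1,2,3,5,6,7,9 already taken and all letters distinct, that pins Y to 8, so Y=8.
Step 9. [col 6: V + K ≡ S (mod 10)] from column 6 (V=1, S=6, carry-in 1, digits 1,2,3,5,6,7,8,9 already taken and all letters distinct): K must equal 4 ⇒ K=4.

Answer: E=5, H=7, J=3, K=4, O=9, Q=2, S=6, V=1, Y=8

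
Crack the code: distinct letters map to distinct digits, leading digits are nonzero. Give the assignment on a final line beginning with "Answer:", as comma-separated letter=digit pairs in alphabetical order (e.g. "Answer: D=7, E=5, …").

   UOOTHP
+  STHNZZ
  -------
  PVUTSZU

Step 1. [col 1: P + Z ≡ U (mod 10)] column 1 (P + Z ≡ U (mod 10), carry-in 0) doesn't pin P yet; pick P=1 and continue ⇒ P=1.
Step 2. [col 1: P + Z ≡ U (mod 10)] several values work for Z in column 1 (P + Z ≡ U (mod 10), carry-in 0); try Z=6 ⇒ Z=6.
Step 3. [col 1: P + Z ≡ U (mod 10)] in column 1 we have P+Z≡U with carry-in 0; given P=1, Z=6 and digits 1,6 already taken and all letters distinct, that pins U to 7 ⇒ U=7.
Step 4. [col 2: H + Z ≡ Z (mod 10)] in column 2 we have H+Z≡Z with carry-in 0; given Z=6 and digits 1,6,7 already taken and all letters distinct, that pins H to 0 ⇒ H=0.
Step 5. [col 3: T + N ≡ S (mod 10)] several values work for N in column 3 (T + N ≡ S (mod 10), carry-in 0); try N=5, so N=5.
Step 6. [col 3: T + N ≡ S (mod 10)] T=9 is one option consistent with column 3 (T + N ≡ S (mod 10), carry-in 0) — take it ⇒ T=9.
Step 7. [col 3: T + N ≡ S (mod 10)] in column 3 we have T+N≡S with carry-in 0; given T=9, N=5 and digits 0,1,5,6,7,9 already taken and all letters distinct, that pins S to 4. So S=4.
Step 8. [col 4: O + H ≡ T (mod 10)] from column 4 (H=0, T=9, carry-in 1, digits 0,1,4,5,6,7,9 already taken and all letters distinct): O must equal 8, so O=8.
Step 9. [col 6: U + S ≡ V (mod 10)] column 6 reads U+S+carry(1)=V with U=7, S=4; with digits 0,1,4,5,6,7,8,9 already taken and all letters distinct, the only value for V is 2 ⇒ V=2.

Answer: H=0, N=5, O=8, P=1, S=4, T=9, U=7, V=2, Z=6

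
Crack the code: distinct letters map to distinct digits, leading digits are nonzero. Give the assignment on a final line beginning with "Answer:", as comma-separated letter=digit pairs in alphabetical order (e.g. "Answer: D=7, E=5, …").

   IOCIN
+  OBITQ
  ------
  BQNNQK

Step 1. [col 1: N + Q ≡ K (mod 10)] Q=4 is one option consistent with column 1 (N + Q ≡ K (mod 10), carry-in 0) — take it, so Q=4.
Step 2. [col 1: N + Q ≡ K (mod 10)] column 1 (N + Q ≡ K (mod 10), carry-in 0) doesn't pin K yet; pick K=3 and continue. So K=3.
Step 3. [col 1: N + Q ≡ K (mod 10)] column 1 reads N+Q+carry(0)=K with Q=4, K=3; with digits 3,4 already taken and all letters distinct, the only value for N is 9, so N=9.
Step 4. [B] B is the leading digit of a 6-digit sum of two 5-digit numbers; the final carry is exactly 1. So B=1.
Step 5. [col 2: I + T ≡ Q (mod 10)] column 2 (I + T ≡ Q (mod 10), carry-in 1) doesn't pin I yet; pick I=6 and continue ⇒ I=6.
Step 6. [col 2: I + T ≡ Q (mod 10)] column 2 reads I+T+carry(1)=Q with I=6, Q=4; with digits 1,3,4,6,9 already taken and all letters distinct, the only value for T is 7, so T=7.
Step 7. [col 3: C + I ≡ N (mod 10)] column 3: given I=6, N=9, carry-in 1, and digits 1,3,4,6,7,9 already taken and all letters distinct, C+I≡N (mod 10) forces C=2 ⇒ C=2.
Step 8. [col 4: O + B ≡ N (mod 10)] from column 4 (B=1, N=9, carry-in 0, digits 1,2,3,4,6,7,9 already taken and all letters distinct): O must equal 8 ⇒ O=8.

Answer: B=1, C=2, I=6, K=3, N=9, O=8, Q=4, T=7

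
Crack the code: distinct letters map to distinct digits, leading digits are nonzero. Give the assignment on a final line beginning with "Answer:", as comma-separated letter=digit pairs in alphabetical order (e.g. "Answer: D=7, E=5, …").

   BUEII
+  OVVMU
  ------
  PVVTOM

Step 1. [col 1: I + U ≡ M (mod 10)] U=9 is one option consistent with column 1 (I + U ≡ M (mod 10), carry-in 0) — take it, so U=9.
Step 2. [col 1: I + U ≡ M (mod 10)] column 1 (I + U ≡ M (mod 10), carry-in 0) doesn't pin M yet; pick M=3 and continue, so M=3.
Step 3. [col 1: I + U ≡ M (mod 10)] column 1: given U=9, M=3, carry-in 0, and digits 3,9 already taken and all letters distinct, I+U≡M (mod 10) forces I=4, so I=4.
Step 4. [col 2: I + M ≡ O (mod 10)] in column 2 we have I+M≡O with carry-in 1; given I=4, M=3 and digits 3,4,9 already taken and all letters distinct, that pins O to 8. So O=8.
Step 5. [col 3: E + V ≡ T (mod 10)] column 3 (E + V ≡ T (mod 10), carry-in 0) doesn't pin V yet; pick V=5 and continue ⇒ V=5.
Step 6. [col 3: E + V ≡ T (mod 10)] several values work for T in column 3 (E + V ≡ T (mod 10), carry-in 0); try T=2, so T=2.
Step 7. [col 3: E + V ≡ T (mod 10)] column 3 reads E+V+carry(0)=T with V=5, T=2; with digits 2,3,4,5,8,9 already taken and all letters distinct, the only value for E is 7, so E=7.
Step 8. [P] adding two 5-digit numbers gives at most 5+1 digits, and here it does — P is that final carry and must be 1 ⇒ P=1.
Step 9. [col 5: B + O ≡ V (mod 10)] column 5 reads B+O+carry(1)=V with O=8, V=5; with digits 1,2,3,4,5,7,8,9 already taken and all letters distinct, the only value for B is 6 ⇒ B=6.

Answer: B=6, E=7, I=4, M=3, O=8, P=1, T=2, U=9, V=5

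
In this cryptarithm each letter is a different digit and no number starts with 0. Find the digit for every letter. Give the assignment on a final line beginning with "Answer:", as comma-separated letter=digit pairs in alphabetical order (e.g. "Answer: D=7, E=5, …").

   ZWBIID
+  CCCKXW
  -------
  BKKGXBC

Step 1. [B] adding two 6-digit numbers gives at most 6+1 digits, and here it does — B is that final carry and must be 1 ⇒ B=1.
Step 2. [col 1: D + W ≡ C (mod 10)] several values work for W in column 1 (D + W ≡ C (mod 10), carry-in 0); try W=3 ⇒ W=3.
Step 3. [col 1: D + W ≡ C (mod 10)] column 1 (D + W ≡ C (mod 10), carry-in 0) doesn't pin D yet; pick D=4 and continue ⇒ D=4.
Step 4. [col 1: D + W ≡ C (mod 10)] in column 1 we have D+W≡C with carry-in 0; given D=4, W=3 and digits 1,3,4 already taken and all letters distinct, that pins C to 7 ⇒ C=7.
Step 5. [col 2: I + X ≡ B (mod 10)] several values work for I in column 2 (I + X ≡ B (mod 10), carry-in 0); try I=5, so I=5.
Step 6. [col 2: I + X ≡ B (mod 10)] from column 2 (I=5, B=1, carry-in 0, digits 1,3,4,5,7 already taken and all letters distinct): X must equal 6. So X=6.
Step 7. [col 3: I + K ≡ X (mod 10)] from column 3 (I=5, X=6, carry-in 1, digits 1,3,4,5,6,7 already taken and all letters distinct): K must equal 0, so K=0.
Step 8. [col 4: B + C ≡ G (mod 10)] column 4 reads B+C+carry(0)=G with B=1, C=7; with digits 0,1,3,4,5,6,7 already taken and all letters distinct, the only value for G is 8, so G=8.
Step 9. [col 6: Z + C ≡ K (mod 10)] column 6 reads Z+C+carry(1)=K with C=7, K=0; with digits 0,1,3,4,5,6,7,8 already taken and all letters distinct, the only value for Z is 2. So Z=2.

Answer: B=1, C=7, D=4, G=8, I=5, K=0, W=3, X=6, Z=2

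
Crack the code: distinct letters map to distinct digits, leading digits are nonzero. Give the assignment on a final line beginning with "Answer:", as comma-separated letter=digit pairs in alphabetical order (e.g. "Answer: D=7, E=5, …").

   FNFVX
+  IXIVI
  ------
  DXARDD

Step 1. [col 1: X + I ≡ D (mod 10)] X=5 is one option consistent with column 1 (X + I ≡ D (mod 10), carry-in 0) — take it ⇒ X=5.
Step 2. [col 1: X + I ≡ D (mod 10)] I=6 is one option consistent with column 1 (X + I ≡ D (mod 10), carry-in 0) — take it. So I=6.
Step 3. [col 1: X + I ≡ D (mod 10)] from column 1 (X=5, I=6, carry-in 0, digits 5,6 already taken and all letters distinct): D must equal 1. So D=1.
Step 4. [col 2: V + V ≡ D (mod 10)] from column 2 (D=1, carry-in 1, digits 1,5,6 already taken and all letters distinct): V must equal 0 ⇒ V=0.
Step 5. [col 3: F + I ≡ R (mod 10)] several values work for F in column 3 (F + I ≡ R (mod 10), carry-in 0); try F=8. So F=8.
Step 6. [col 3: F + I ≡ R (mod 10)] in column 3 we have F+I≡R with carry-in 0; given F=8, I=6 and digits 0,1,5,6,8 already taken and all letters distinct, that pins R to 4, so R=4.
Step 7. [col 4: N + X ≡ A (mod 10)] several values work for A in column 4 (N + X ≡ A (mod 10), carry-in 1); try A=3, so A=3.
Step 8. [col 4: N + X ≡ A (mod 10)] from column 4 (X=5, A=3, carry-in 1, digits 0,1,3,4,5,6,8 already taken and all letters distinct): N must equal 7, so N=7.

Answer: A=3, D=1, F=8, I=6, N=7, R=4, V=0, X=5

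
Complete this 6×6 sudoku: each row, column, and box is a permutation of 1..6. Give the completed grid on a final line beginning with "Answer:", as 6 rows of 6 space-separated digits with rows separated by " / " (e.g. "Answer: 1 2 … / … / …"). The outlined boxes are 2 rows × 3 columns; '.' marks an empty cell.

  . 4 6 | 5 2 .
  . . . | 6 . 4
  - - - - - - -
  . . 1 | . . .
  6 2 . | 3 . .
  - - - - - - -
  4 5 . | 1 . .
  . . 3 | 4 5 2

Step 1. [r2c1∈{1,2,3,5}] col 1 places 2 nowhere but r2c1 ⇒ r2c1=2.
Step 2. [r3c1∈{3,5}] in col 1, 5 fits only at r3c1. So r3c1=5.
Step 3. [r1c1∈{1,3}] col 1 places 3 nowhere but r1c1, so r1c1=3.
Step 4. [r2c5∈{1,3}] across row 2, 3 lands solely at r2c5 ⇒ r2c5=3.
Step 5. [r4c5∈{1,4}] 1 has one home in col 5: r4c5, so r4c5=1.
Step 6. [r3c6∈{6}] nothing but 6 survives at r3c6, so r3c6=6.
Step 7. [r6c2∈{1,6}] row 6 places 6 nowhere but r6c2. So r6c2=6.
Step 8. [r2c2∈{1}] r2c2 is down to just 1, so r2c2=1.
Step 9. [r1c6∈{1}] only 1 remains possible at r1c6. So r1c6=1.
Step 10. [r3c4∈{2}] nothing but 2 survives at r3c4. So r3c4=2.
Step 11. [r4c3∈{4}] r4c3 has the single candidate 4. So r4c3=4.
Step 12. [r5c6∈{3}] r5c6 has the single candidate 3. So r5c6=3.
Step 13. [r5c3∈{2}] nothing but 2 survives at r5c3, so r5c3=2.
Step 14. [r6c1∈{1}] r6c1's peers cover all but 1 ⇒ r6c1=1.
Step 15. [r3c5∈{4}] only 4 remains possible at r3c5 ⇒ r3c5=4.
Step 16. [r3c2∈{3}] r3c2 has the single candidate 3, so r3c2=3.
Step 17. [r5c5∈{6}] r5c5 has the single candidate 6 ⇒ r5c5=6.
Step 18. [r2c3∈{5}] r2c3 is down to just 5, so r2c3=5.
Step 19. [r4c6∈{5}] nothing but 5 survives at r4c6 ⇒ r4c6=5.

Answer: 3 4 6 5 2 1 / 2 1 5 6 3 4 / 5 3 1 2 4 6 / 6 2 4 3 1 5 / 4 5 2 1 6 3 / 1 6 3 4 5 2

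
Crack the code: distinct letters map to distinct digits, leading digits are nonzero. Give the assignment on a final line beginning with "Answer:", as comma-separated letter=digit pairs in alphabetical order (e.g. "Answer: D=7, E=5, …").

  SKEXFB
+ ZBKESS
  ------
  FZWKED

Step 1. [col 1: B + S ≡ D (mod 10)] B=9 is one option consistent with column 1 (B + S ≡ D (mod 10), carry-in 0) — take it, so B=9.
Step 2. [col 1: B + S ≡ D (mod 10)] column 1 (B + S ≡ D (mod 10), carry-in 0) doesn't pin S yet; pick S=5 and continue, so S=5.
Step 3. [col 1: B + S ≡ D (mod 10)] column 1 reads B+S+carry(0)=D with B=9, S=5; with digits 5,9 already taken and all letters distinct, the only value for D is 4, so D=4.
Step 4. [col 2: F + S ≡ E (mod 10)] column 2 (F + S ≡ E (mod 10), carry-in 1) doesn't pin E yet; pick E=3 and continue ⇒ E=3.
Step 5. [col 2: F + S ≡ E (mod 10)] column 2: given S=5, E=3, carry-in 1, and digits 3,4,5,9 already taken and all letters distinct, F+S≡E (mod 10) forces F=7 ⇒ F=7.
Step 6. [col 3: X + E ≡ K (mod 10)] column 3 (X + E ≡ K (mod 10), carry-in 1) doesn't pin K yet; pick K=2 and continue, so K=2.
Step 7. [col 3: X + E ≡ K (mod 10)] column 3: given E=3, K=2, carry-in 1, and digits 2,3,4,5,7,9 already taken and all letters distinct, X+E≡K (mod 10) forces X=8 ⇒ X=8.
Step 8. [col 4: E + K ≡ W (mod 10)] in column 4 we have E+K≡W with carry-in 1; given E=3, K=2 and digits 2,3,4,5,7,8,9 already taken and all letters distinct, that pins W to 6. So W=6.
Step 9. [col 5: K + B ≡ Z (mod 10)] from column 5 (K=2, B=9, carry-in 0, digits 2,3,4,5,6,7,8,9 already taken and all letters distinct): Z must equal 1 ⇒ Z=1.

Answer: B=9, D=4, E=3, F=7, K=2, S=5, W=6, X=8, Z=1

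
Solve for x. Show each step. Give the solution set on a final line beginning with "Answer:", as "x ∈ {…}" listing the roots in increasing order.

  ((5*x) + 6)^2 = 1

Step 1. [((5*x) + 6)^2 = 1] LHS squared, RHS 1 ≥ 0: apply √ (±). So sqrt: (5*x) + 6 = 1 or -1.
Step 2. [(5*x) + 6 = 1 or -1] 6 comes off first (subtract 6), so sub: 5*x = -5 or -7.
Step 3. [5*x = -5 or -7] 5·(inner) — divide through by 5. So div: x = -1 or -7/5.

Answer: x ∈ {-7/5, -1}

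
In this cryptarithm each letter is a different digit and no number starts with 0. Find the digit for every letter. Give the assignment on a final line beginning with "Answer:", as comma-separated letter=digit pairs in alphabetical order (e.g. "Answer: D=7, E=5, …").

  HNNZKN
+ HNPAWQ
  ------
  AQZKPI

Step 1. [col 1: N + Q ≡ I (mod 10)] no forcing yet in column 1 (carry-in 0); Q=2 is free and consistent — try it, so Q=2.
Step 2. [col 1: N + Q ≡ I (mod 10)] N=1 is one option consistent with column 1 (N + Q ≡ I (mod 10), carry-in 0) — take it. So N=1.
Step 3. [col 1: N + Q ≡ I (mod 10)] column 1 reads N+Q+carry(0)=I with N=1, Q=2; with digits 1,2 already taken and all letters distinct, the only value for I is 3 ⇒ I=3.
Step 4. [col 2: K + W ≡ P (mod 10)] column 2 (K + W ≡ P (mod 10), carry-in 0) doesn't pin W yet; pick W=9 and continue. So W=9.
Step 5. [col 2: K + W ≡ P (mod 10)] several values work for K in column 2 (K + W ≡ P (mod 10), carry-in 0); try K=6 ⇒ K=6.
Step 6. [col 2: K + W ≡ P (mod 10)] in column 2 we have K+W≡P with carry-in 0; given K=6, W=9 and digits 1,2,3,6,9 already taken and all letters distinct, that pins P to 5 ⇒ P=5.
Step 7. [col 3: Z + A ≡ K (mod 10)] column 3 (Z + A ≡ K (mod 10), carry-in 1) doesn't pin A yet; pick A=8 and continue, so A=8.
Step 8. [col 3: Z + A ≡ K (mod 10)] in column 3 we have Z+A≡K with carry-in 1; given A=8, K=6 and digits 1,2,3,5,6,8,9 already taken and all letters distinct, that pins Z to 7 ⇒ Z=7.
Step 9. [col 6: H + H ≡ A (mod 10)] column 6: given A=8, carry-in 0, and digits 1,2,3,5,6,7,8,9 already taken and all letters distinct, H+H≡A (mod 10) forces H=4, so H=4.

Answer: A=8, H=4, I=3, K=6, N=1, P=5, Q=2, W=9, Z=7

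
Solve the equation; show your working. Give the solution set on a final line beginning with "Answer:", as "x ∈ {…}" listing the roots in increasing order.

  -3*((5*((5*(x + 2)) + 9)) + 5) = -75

Step 1. [-3*((5*((5*(x + 2)) + 9)) + 5) = -75] divide by the outer -3. So div: (5*((5*(x + 2)) + 9)) + 5 = 25.
Step 2. [(5*((5*(x + 2)) + 9)) + 5 = 25] 5 divides every term; factor it out. So factor: ((5*(x + 2)) + 9) + 1 = 5.
Step 3. [((5*(x + 2)) + 9) + 1 = 5] +1 is outermost — subtract 1 both sides. So sub: (5*(x + 2)) + 9 = 4.
Step 4. [(5*(x + 2)) + 9 = 4] the outer +9 inverts by subtracting 9, so sub: 5*(x + 2) = -5.
Step 5. [5*(x + 2) = -5] divide by the outer 5. So div: x + 2 = -1.
Step 6. [x + 2 = -1] +2 is outermost — subtract 2 both sides ⇒ sub: x = -3.

Answer: x ∈ {-3}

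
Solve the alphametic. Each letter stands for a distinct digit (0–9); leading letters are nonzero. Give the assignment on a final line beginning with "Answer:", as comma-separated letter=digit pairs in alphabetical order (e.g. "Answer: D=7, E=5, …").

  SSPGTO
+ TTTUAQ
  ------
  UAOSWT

Step 1. [col 1: O + Q ≡ T (mod 10)] Q=4 is one option consistent with column 1 (O + Q ≡ T (mod 10), carry-in 0) — take it, so Q=4.
Step 2. [col 1: O + Q ≡ T (mod 10)] T=7 is one option consistent with column 1 (O + Q ≡ T (mod 10), carry-in 0) — take it, so T=7.
Step 3. [col 1: O + Q ≡ T (mod 10)] from column 1 (Q=4, T=7, carry-in 0, digits 4,7 already taken and all letters distinct): O must equal 3, so O=3.
Step 4. [col 2: T + A ≡ W (mod 10)] several values work for W in column 2 (T + A ≡ W (mod 10), carry-in 0); try W=6. So W=6.
Step 5. [col 2: T + A ≡ W (mod 10)] in column 2 we have T+A≡W with carry-in 0; given T=7, W=6 and digits 3,4,6,7 already taken and all letters distinct, that pins A to 9, so A=9.
Step 6. [col 3: G + U ≡ S (mod 10)] no forcing yet in column 3 (carry-in 1); G=2 is free and consistent — try it ⇒ G=2.
Step 7. [col 3: G + U ≡ S (mod 10)] several values work for S in column 3 (G + U ≡ S (mod 10), carry-in 1); try S=1 ⇒ S=1.
Step 8. [col 3: G + U ≡ S (mod 10)] column 3: given G=2, S=1, carry-in 1, and digits 1,2,3,4,6,7,9 already taken and all letters distinct, G+U≡S (mod 10) forces U=8 ⇒ U=8.
Step 9. [col 4: P + T ≡ O (mod 10)] column 4: given T=7, O=3, carry-in 1, and digits 1,2,3,4,6,7,8,9 already taken and all letters distinct, P+T≡O (mod 10) forces P=5 ⇒ P=5.

Answer: A=9, G=2, O=3, P=5, Q=4, S=1, T=7, U=8, W=6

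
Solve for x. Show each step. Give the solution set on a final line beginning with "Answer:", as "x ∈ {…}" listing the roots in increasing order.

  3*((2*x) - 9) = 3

Step 1. [3*((2*x) - 9) = 3] 3 out front; divide by 3 ⇒ div: (2*x) - 9 = 1.
Step 2. [(2*x) - 9 = 1] add 9: x sits inside (… - 9), so sub: 2*x = 10.
Step 3. [2*x = 10] LHS = 2·(…); ÷2 both sides. So div: x = 5.

Answer: x ∈ {5}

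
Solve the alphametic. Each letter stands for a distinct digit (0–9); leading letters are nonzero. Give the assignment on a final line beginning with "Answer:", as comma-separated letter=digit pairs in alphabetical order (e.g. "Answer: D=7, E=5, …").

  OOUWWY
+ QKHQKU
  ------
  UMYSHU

Step 1. [col 1: Y + U ≡ U (mod 10)] column 1: given nothing yet, carry-in 0, and all letters distinct, none taken yet, Y+U≡U (mod 10) forces Y=0 ⇒ Y=0.
Step 2. [col 1: Y + U ≡ U (mod 10)] column 1 (Y + U ≡ U (mod 10), carry-in 0) doesn't pin U yet; pick U=4 and continue, so U=4.
Step 3. [col 2: W + K ≡ H (mod 10)] no forcing yet in column 2 (carry-in 0); K=7 is free and consistent — try it ⇒ K=7.
Step 4. [col 2: W + K ≡ H (mod 10)] column 2 (W + K ≡ H (mod 10), carry-in 0) doesn't pin H yet; pick H=5 and continue, so H=5.
Step 5. [col 2: W + K ≡ H (mod 10)] column 2 reads W+K+carry(0)=H with K=7, H=5; with digits 0,4,5,7 already taken and all letters distinct, the only value for W is 8, so W=8.
Step 6. [col 3: W + Q ≡ S (mod 10)] several values work for S in column 3 (W + Q ≡ S (mod 10), carry-in 1); try S=2. So S=2.
Step 7. [col 3: W + Q ≡ S (mod 10)] in column 3 we have W+Q≡S with carry-in 1; given W=8, S=2 and digits 0,2,4,5,7,8 already taken and all letters distinct, that pins Q to 3, so Q=3.
Step 8. [col 5: O + K ≡ M (mod 10)] column 5 reads O+K+carry(1)=M with K=7; with digits 0,2,3,4,5,7,8 already taken and all letters distinct, the only value for O is 1. So O=1.
Step 9. [col 5: O + K ≡ M (mod 10)] in column 5 we have O+K≡M with carry-in 1; given O=1, K=7 and digits 0,1,2,3,4,5,7,8 already taken and all letters distinct, that pins M to 9. So M=9.

Answer: H=5, K=7, M=9, O=1, Q=3, S=2, U=4, W=8, Y=0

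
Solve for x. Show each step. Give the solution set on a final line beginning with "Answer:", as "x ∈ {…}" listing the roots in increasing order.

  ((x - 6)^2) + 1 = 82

Step 1. [((x - 6)^2) + 1 = 82] the outer +1 inverts by subtracting 1, so sub: (x - 6)^2 = 81.
Step 2. [(x - 6)^2 = 81] 81 ≥ 0, LHS is (·)² — take ±√, so sqrt: x - 6 = 9 or -9.
Step 3. [x - 6 = 9 or -9] peel the -6: add 6 from each side, so sub: x = 15 or -3.

Answer: x ∈ {-3, 15}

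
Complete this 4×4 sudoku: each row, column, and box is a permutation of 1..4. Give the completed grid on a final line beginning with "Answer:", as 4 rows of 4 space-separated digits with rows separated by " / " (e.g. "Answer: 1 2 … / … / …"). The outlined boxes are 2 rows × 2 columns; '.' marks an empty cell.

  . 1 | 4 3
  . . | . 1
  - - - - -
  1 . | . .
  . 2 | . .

Step 1. [r3c4∈{2,4}] 2 has one home in col 4: r3c4, so r3c4=2.
Step 2. [r3c2∈{3,4}] r3c2 is the only open cell in row 3 admitting 4. So r3c2=4.
Step 3. [r4c1∈{3}] r4c1's peers cover all but 3, so r4c1=3.
Step 4. [r1c1∈{2}] nothing but 2 survives at r1c1 ⇒ r1c1=2.
Step 5. [r2c1∈{4}] nothing but 4 survives at r2c1, so r2c1=4.
Step 6. [r4c3∈{1}] nothing but 1 survives at r4c3, so r4c3=1.
Step 7. [r4c4∈{4}] r4c4 is down to just 4, so r4c4=4.
Step 8. [r3c3∈{3}] r3c3 is down to just 3. So r3c3=3.
Step 9. [r2c2∈{3}] r2c2's peers cover all but 3, so r2c2=3.
Step 10. [r2c3∈{2}] nothing but 2 survives at r2c3 ⇒ r2c3=2.

Answer: 2 1 4 3 / 4 3 2 1 / 1 4 3 2 / 3 2 1 4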